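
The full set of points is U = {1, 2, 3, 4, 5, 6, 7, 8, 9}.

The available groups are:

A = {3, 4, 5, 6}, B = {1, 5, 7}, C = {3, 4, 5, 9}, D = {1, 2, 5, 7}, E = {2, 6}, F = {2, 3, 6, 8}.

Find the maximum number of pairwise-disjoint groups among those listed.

C, E are pairwise disjoint (C={3,4,5,9}; E={2,6}).
Every remaining group overlaps one of these, and no 3 of the listed groups are pairwise disjoint, so 2 is the maximum.

2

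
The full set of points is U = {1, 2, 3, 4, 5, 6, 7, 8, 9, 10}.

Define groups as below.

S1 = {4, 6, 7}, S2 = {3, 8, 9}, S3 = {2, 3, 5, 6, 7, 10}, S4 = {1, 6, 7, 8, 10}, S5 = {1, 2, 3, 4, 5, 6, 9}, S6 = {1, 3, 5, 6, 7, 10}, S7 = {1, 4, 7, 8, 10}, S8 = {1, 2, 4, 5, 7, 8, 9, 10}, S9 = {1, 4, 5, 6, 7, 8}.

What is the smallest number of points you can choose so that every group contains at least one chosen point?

H = {6, 8} meets every group (each contains at least one member of H), and |H| = 2.
The groups S1, S2 are pairwise disjoint, so any hitting set needs a separate point for each — at least 2. Hence 2 is optimal.

2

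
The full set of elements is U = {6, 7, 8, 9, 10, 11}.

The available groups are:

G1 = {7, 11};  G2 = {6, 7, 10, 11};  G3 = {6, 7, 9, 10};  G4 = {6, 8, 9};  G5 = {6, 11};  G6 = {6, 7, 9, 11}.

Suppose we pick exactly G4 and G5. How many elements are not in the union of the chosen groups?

Union of G4, G5 = {6, 8, 9, 11}.
Not covered: 7, 10 — 2 elements.

2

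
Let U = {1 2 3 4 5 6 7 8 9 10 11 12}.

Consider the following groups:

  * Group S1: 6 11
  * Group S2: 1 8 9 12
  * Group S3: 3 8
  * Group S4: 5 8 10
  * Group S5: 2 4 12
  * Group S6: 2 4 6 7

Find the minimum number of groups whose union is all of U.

5

S1, S2, S3, S4, and S6 cover everything between them: the union {1, 2, 3, 4, 5, 6, 7, 8, 9, 10, 11, 12} is all of U.
No 4 of the 6 groups cover everything (all 15 combinations miss at least one element), so 5 is optimal.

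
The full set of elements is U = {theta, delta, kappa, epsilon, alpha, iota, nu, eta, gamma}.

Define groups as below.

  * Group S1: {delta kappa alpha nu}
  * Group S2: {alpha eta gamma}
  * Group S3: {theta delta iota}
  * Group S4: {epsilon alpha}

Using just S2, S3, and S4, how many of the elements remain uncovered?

Union of S2, S3, S4 = {theta, delta, epsilon, alpha, iota, eta, gamma}.
Not covered: kappa, nu — 2 elements.

2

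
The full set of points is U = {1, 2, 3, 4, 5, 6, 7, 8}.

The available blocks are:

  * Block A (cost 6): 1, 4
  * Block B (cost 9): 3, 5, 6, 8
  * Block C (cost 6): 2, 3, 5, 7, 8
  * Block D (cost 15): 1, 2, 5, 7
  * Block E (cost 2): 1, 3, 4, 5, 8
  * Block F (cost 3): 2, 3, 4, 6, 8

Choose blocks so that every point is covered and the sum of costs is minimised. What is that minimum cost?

C, E, F together cover every point (C ∪ E ∪ F = {1, 2, 3, 4, 5, 6, 7, 8}); total cost 6 + 2 + 3 = 11.
No covering selection has total cost below 11.

11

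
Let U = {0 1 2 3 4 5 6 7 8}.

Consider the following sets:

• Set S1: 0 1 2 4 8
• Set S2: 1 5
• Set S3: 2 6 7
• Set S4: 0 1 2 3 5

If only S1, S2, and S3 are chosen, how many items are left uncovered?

Union of S1, S2, S3 = {0, 1, 2, 4, 5, 6, 7, 8}.
Not covered: 3 — 1 item.

1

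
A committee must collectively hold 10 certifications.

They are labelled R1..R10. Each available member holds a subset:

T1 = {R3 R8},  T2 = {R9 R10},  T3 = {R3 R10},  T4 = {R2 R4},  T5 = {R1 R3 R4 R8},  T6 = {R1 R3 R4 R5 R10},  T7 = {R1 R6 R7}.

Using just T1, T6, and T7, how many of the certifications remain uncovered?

2

Union of T1, T6, T7 = {R1, R3, R4, R5, R6, R7, R8, R10}.
Not covered: R2, R9 — 2 certifications.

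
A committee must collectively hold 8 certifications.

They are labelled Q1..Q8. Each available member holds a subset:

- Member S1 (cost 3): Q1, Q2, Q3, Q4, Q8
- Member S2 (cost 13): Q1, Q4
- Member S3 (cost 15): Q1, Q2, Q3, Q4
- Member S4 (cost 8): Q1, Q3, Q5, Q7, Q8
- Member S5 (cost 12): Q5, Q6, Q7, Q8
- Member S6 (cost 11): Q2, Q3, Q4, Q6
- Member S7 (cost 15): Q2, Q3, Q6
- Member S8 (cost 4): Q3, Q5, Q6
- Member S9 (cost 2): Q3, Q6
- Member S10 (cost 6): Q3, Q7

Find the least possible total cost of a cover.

S1, S4, S9 together cover every certification (S1 ∪ S4 ∪ S9 = {Q1, Q2, Q3, Q4, Q5, Q6, Q7, Q8}); total cost 3 + 8 + 2 = 13.
No covering selection has total cost below 13.

13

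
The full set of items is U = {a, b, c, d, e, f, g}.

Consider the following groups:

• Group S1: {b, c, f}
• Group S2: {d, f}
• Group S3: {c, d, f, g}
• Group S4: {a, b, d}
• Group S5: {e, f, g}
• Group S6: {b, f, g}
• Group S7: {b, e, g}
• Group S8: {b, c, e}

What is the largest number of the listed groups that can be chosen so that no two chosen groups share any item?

2

S2, S8 are pairwise disjoint (S2={d,f}; S8={b,c,e}).
Every remaining group overlaps one of these, and no 3 of the listed groups are pairwise disjoint, so 2 is the maximum.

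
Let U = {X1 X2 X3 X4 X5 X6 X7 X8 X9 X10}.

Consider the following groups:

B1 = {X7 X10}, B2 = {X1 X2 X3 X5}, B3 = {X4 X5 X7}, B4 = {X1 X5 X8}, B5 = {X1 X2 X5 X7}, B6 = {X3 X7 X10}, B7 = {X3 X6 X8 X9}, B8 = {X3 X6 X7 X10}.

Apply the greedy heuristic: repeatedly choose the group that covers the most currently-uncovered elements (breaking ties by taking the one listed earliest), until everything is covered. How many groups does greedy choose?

4

Greedy: pick B2 (covers 4 new) → pick B7 (covers 3 new) → pick B1 (covers 2 new) → pick B3 (covers 1 new). Total picks: 4.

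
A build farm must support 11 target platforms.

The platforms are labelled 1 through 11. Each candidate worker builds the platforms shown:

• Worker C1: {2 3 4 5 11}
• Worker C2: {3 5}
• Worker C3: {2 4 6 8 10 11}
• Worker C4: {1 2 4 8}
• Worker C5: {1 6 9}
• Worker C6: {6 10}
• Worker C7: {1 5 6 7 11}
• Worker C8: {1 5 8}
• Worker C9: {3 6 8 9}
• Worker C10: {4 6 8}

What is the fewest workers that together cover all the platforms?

Take {C3, C7, C9}. Their union is {1, 2, 3, 4, 5, 6, 7, 8, 9, 10, 11}, which is all 11 platforms.
Only C7 contains 7, so C7 is forced; the remaining 6 platforms need at least 2 more workers (each remaining worker adds at most 4) — so at least 3 workers are needed, and 3 is optimal.

3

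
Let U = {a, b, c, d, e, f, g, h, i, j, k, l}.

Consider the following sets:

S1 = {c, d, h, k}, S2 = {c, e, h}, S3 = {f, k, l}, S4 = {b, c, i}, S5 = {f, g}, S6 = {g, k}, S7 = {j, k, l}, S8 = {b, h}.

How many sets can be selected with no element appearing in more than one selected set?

S5, S7, S8 are pairwise disjoint (S5={f,g}; S7={j,k,l}; S8={b,h}).
Every remaining set overlaps one of these, and no 4 of the listed sets are pairwise disjoint, so 3 is the maximum.

3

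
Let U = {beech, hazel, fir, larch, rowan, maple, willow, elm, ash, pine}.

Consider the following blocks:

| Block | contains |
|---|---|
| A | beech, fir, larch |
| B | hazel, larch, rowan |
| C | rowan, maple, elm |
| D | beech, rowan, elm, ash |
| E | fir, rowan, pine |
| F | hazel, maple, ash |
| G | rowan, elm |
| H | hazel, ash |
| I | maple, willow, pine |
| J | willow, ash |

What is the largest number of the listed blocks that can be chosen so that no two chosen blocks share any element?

A, G, H, I are pairwise disjoint (A={beech,fir,larch}; G={rowan,elm}; H={hazel,ash}; I={maple,willow,pine}).
Every remaining block overlaps one of these, and no 5 of the listed blocks are pairwise disjoint, so 4 is the maximum.

4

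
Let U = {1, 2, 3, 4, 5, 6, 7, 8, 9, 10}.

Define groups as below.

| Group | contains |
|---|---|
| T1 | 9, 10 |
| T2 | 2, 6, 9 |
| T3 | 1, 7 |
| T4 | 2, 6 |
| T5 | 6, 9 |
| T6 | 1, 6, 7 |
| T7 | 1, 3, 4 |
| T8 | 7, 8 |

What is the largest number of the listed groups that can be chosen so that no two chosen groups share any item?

T1, T4, T7, T8 are pairwise disjoint (T1={9,10}; T4={2,6}; T7={1,3,4}; T8={7,8}).
Every remaining group overlaps one of these, and no 5 of the listed groups are pairwise disjoint, so 4 is the maximum.

4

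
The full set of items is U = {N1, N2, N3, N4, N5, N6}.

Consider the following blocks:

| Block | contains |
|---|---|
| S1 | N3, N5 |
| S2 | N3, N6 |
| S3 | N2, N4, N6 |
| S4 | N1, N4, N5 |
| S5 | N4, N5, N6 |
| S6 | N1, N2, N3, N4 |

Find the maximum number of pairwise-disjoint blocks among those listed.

S1, S3 are pairwise disjoint (S1={N3,N5}; S3={N2,N4,N6}).
Every remaining block overlaps one of these, and no 3 of the listed blocks are pairwise disjoint, so 2 is the maximum.

2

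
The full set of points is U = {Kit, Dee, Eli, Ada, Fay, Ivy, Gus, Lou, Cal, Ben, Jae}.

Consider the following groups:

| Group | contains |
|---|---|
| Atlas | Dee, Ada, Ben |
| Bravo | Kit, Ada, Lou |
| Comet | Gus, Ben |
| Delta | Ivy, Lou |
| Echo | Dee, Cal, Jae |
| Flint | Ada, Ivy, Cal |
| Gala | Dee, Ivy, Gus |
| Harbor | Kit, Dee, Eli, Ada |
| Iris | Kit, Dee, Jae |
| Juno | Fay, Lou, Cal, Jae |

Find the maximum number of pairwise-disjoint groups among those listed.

3

Comet, Delta, Harbor are pairwise disjoint (Comet={Gus,Ben}; Delta={Ivy,Lou}; Harbor={Kit,Dee,Eli,Ada}).
Every remaining group overlaps one of these, and no 4 of the listed groups are pairwise disjoint, so 3 is the maximum.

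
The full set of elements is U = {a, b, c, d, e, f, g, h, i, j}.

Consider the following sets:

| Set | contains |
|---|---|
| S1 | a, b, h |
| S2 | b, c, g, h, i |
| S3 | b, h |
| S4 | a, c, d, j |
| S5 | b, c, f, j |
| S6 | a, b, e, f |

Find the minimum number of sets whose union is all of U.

Take {S2, S4, S6}. Their union is {a, b, c, d, e, f, g, h, i, j}, which is all 10 elements.
Only S4 contains d, so S4 is forced; the remaining 6 elements need at least 2 more sets (each remaining set adds at most 4) — so at least 3 sets are needed, and 3 is optimal.

3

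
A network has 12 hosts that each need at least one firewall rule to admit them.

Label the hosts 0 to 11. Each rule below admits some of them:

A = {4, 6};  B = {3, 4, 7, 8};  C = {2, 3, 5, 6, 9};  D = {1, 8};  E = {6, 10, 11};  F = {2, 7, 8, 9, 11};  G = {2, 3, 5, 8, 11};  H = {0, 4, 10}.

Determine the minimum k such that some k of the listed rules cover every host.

4

C and D and F and H together: C ∪ D ∪ F ∪ H = {0, 1, 2, 3, 4, 5, 6, 7, 8, 9, 10, 11} — every host is covered.
No 3 of the 8 rules cover everything (all 56 combinations miss at least one host), so 4 is optimal.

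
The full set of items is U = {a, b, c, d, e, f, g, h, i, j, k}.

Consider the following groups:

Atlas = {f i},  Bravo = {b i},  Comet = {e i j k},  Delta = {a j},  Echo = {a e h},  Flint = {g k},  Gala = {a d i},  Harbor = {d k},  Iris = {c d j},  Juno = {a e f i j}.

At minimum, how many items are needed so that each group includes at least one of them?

T = {h, i, j, k} meets every group (each contains at least one member of T), and |T| = 4.
The groups Atlas, Echo, Flint, Iris are pairwise disjoint, so any hitting set needs a separate item for each — at least 4. Hence 4 is optimal.

4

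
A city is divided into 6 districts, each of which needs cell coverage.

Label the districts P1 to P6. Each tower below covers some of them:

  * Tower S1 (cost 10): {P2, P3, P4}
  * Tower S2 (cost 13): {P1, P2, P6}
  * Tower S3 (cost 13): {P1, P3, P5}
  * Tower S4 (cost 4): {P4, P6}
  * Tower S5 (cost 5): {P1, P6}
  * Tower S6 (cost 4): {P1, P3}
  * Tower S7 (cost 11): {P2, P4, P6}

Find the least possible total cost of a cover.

24

S3, S7 together cover every district (S3 ∪ S7 = {P1, P2, P3, P4, P5, P6}); total cost 13 + 11 = 24.
The greedy pick S4, S6, S1, S3 costs 31; no covering selection beats 24.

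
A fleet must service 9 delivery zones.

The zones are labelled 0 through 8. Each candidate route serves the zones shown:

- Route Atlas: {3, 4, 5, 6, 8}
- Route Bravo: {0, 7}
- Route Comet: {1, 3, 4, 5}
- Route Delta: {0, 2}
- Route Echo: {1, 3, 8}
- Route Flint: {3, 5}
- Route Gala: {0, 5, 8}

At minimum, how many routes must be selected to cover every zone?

4

Take {Atlas, Bravo, Delta, Echo}. Their union is {0, 1, 2, 3, 4, 5, 6, 7, 8}, which is all 9 zones.
No 3 of the 7 routes cover everything (all 35 combinations miss at least one zone), so 4 is optimal.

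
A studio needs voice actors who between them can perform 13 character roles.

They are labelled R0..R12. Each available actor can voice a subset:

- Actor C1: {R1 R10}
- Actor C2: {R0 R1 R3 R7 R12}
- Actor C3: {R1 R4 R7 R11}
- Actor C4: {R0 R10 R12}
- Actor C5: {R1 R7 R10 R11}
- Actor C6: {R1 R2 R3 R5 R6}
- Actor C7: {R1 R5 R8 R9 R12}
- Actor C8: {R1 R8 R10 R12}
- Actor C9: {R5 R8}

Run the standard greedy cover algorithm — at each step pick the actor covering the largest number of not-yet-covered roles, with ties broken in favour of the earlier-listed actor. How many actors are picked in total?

5

Greedy: pick C2 (covers 5 new) → pick C6 (covers 3 new) → pick C3 (covers 2 new) → pick C7 (covers 2 new) → pick C1 (covers 1 new). Total picks: 5.
(The true minimum cover uses only 4 actors, so greedy is not optimal here.)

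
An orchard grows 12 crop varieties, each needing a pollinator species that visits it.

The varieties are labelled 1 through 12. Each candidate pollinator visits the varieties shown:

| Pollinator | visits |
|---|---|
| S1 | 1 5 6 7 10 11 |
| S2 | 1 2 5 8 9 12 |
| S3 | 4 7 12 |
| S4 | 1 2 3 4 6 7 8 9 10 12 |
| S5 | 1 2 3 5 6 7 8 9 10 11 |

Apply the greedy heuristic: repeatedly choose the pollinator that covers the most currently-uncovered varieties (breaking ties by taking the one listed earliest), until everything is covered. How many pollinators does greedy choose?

2

Greedy: pick S4 (covers 10 new) → pick S1 (covers 2 new). Total picks: 2.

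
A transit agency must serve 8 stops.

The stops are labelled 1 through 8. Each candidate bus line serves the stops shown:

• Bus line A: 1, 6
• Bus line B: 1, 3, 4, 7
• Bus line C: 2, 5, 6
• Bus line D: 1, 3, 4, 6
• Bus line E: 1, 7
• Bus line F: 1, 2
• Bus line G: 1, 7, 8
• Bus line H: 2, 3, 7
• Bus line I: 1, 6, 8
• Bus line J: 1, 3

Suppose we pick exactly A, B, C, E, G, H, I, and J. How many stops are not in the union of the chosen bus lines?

0

Union of A, B, C, E, G, H, I, J = {1, 2, 3, 4, 5, 6, 7, 8} — that's every stop, so 0 are uncovered.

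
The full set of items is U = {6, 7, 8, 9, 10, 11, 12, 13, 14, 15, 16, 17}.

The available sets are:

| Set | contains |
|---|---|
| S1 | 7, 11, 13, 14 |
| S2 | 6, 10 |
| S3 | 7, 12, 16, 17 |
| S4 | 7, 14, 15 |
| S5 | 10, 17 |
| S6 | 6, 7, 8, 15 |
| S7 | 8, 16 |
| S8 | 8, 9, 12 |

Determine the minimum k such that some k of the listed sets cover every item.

Take {S1, S2, S3, S4, S8}. Their union is {6, 7, 8, 9, 10, 11, 12, 13, 14, 15, 16, 17}, which is all 12 items.
No 4 of the 8 sets cover everything (all 70 combinations miss at least one item), so 5 is optimal.

5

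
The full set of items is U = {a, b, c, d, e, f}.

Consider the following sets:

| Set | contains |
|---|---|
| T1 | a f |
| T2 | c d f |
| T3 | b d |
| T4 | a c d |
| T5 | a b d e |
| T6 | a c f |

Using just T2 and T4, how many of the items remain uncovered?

Union of T2, T4 = {a, c, d, f}.
Not covered: b, e — 2 items.

2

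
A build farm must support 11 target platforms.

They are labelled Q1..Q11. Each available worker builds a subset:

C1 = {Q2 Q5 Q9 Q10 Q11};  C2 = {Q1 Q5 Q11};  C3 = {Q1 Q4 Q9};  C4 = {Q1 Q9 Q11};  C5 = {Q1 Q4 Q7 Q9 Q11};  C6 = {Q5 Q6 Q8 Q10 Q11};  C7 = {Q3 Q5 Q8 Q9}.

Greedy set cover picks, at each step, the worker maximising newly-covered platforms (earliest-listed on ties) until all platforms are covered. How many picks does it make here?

4

Greedy: pick C1 (covers 5 new) → pick C5 (covers 3 new) → pick C6 (covers 2 new) → pick C7 (covers 1 new). Total picks: 4.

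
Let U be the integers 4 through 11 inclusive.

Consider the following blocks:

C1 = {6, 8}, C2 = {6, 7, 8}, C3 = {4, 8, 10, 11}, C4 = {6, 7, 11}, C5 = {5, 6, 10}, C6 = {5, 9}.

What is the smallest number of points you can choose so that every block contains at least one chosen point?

3

The 3 points {5, 7, 8} hit every block.
No choice of 2 points meets every block, so 3 is the minimum.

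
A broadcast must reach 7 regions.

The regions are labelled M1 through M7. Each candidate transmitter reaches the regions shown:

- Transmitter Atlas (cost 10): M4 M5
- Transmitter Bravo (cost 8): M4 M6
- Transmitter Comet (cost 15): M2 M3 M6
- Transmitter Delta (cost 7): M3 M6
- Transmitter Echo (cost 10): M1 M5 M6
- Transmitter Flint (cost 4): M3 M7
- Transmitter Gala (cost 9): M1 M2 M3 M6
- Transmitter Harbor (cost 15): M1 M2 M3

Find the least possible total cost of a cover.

Atlas, Flint, Gala together cover every region (Atlas ∪ Flint ∪ Gala = {M1, M2, M3, M4, M5, M6, M7}); total cost 10 + 4 + 9 = 23.
No covering selection has total cost below 23.

23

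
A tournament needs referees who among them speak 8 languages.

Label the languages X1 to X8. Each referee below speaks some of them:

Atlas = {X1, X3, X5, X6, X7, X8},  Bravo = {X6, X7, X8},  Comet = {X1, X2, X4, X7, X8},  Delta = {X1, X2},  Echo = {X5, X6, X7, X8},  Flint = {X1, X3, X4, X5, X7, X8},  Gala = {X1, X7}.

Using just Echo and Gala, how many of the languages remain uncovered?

3

Union of Echo, Gala = {X1, X5, X6, X7, X8}.
Not covered: X2, X3, X4 — 3 languages.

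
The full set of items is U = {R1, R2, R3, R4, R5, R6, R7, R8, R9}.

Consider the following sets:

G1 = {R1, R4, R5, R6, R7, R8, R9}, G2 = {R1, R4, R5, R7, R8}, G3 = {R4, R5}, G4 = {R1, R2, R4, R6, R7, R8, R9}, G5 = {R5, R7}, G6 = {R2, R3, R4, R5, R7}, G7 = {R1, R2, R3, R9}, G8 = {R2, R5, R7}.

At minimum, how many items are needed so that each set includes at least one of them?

2

H = {R5, R9} meets every set (each contains at least one member of H), and |H| = 2.
The sets G5, G7 are pairwise disjoint, so any hitting set needs a separate item for each — at least 2. Hence 2 is optimal.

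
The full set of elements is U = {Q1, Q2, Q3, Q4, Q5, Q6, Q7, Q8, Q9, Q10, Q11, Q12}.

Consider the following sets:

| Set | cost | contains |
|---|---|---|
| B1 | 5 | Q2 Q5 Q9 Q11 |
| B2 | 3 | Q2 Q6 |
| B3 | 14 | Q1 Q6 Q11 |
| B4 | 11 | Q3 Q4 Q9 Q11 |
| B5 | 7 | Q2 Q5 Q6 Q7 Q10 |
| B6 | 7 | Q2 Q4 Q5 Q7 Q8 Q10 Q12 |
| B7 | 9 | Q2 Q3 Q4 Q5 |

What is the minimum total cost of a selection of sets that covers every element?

B3, B4, B6 together cover every element (B3 ∪ B4 ∪ B6 = {Q1, Q2, Q3, Q4, Q5, Q6, Q7, Q8, Q9, Q10, Q11, Q12}); total cost 14 + 11 + 7 = 32.
The greedy pick B6, B1, B2, B7, B3 costs 38; no covering selection beats 32.

32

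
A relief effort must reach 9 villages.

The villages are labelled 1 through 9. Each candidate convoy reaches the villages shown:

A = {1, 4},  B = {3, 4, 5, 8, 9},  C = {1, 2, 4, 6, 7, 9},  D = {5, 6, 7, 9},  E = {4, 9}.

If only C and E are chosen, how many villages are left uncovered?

Union of C, E = {1, 2, 4, 6, 7, 9}.
Not covered: 3, 5, 8 — 3 villages.

3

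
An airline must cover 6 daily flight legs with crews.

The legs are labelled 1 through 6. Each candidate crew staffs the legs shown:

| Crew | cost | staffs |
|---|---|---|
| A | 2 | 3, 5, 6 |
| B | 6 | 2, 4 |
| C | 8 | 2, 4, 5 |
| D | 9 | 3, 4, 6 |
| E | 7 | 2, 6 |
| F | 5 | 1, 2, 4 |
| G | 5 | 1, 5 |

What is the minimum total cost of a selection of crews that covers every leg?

A, F together cover every leg (A ∪ F = {1, 2, 3, 4, 5, 6}); total cost 2 + 5 = 7.
No covering selection has total cost below 7.

7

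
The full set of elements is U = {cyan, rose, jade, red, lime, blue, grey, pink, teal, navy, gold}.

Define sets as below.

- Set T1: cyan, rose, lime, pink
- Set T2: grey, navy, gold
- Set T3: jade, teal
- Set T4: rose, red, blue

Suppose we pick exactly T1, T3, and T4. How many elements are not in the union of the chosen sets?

Union of T1, T3, T4 = {cyan, rose, jade, red, lime, blue, pink, teal}.
Not covered: grey, navy, gold — 3 elements.

3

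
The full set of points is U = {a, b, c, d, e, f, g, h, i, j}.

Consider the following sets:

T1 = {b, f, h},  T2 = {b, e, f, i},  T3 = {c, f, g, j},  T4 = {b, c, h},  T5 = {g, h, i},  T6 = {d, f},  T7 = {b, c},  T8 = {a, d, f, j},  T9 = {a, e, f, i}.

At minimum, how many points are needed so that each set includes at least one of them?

T = {c, f, i} meets every set (each contains at least one member of T), and |T| = 3.
The sets T5, T7, T8 are pairwise disjoint, so any hitting set needs a separate point for each — at least 3. Hence 3 is optimal.

3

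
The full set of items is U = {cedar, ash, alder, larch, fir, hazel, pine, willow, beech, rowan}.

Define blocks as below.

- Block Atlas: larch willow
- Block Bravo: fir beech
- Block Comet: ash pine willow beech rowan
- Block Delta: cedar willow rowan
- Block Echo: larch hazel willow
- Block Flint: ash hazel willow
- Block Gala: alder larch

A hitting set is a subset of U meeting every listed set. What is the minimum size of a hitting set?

H = {larch, willow, beech} meets every block (each contains at least one member of H), and |H| = 3.
The blocks Bravo, Flint, Gala are pairwise disjoint, so any hitting set needs a separate item for each — at least 3. Hence 3 is optimal.

3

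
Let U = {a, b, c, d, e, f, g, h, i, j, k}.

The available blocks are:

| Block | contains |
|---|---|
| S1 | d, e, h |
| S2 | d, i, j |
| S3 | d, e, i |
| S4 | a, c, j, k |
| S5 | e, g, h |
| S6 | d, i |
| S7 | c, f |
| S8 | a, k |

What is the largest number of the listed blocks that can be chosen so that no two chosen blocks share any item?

4

S5, S6, S7, S8 are pairwise disjoint (S5={e,g,h}; S6={d,i}; S7={c,f}; S8={a,k}).
Every remaining block overlaps one of these, and no 5 of the listed blocks are pairwise disjoint, so 4 is the maximum.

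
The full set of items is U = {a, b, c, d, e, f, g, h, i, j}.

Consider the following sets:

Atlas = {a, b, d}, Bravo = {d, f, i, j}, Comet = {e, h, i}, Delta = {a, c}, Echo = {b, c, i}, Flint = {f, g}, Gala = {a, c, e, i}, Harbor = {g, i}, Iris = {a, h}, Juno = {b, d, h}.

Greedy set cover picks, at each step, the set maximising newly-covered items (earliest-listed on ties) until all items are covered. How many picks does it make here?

4

Greedy: pick Bravo (covers 4 new) → pick Gala (covers 3 new) → pick Juno (covers 2 new) → pick Flint (covers 1 new). Total picks: 4.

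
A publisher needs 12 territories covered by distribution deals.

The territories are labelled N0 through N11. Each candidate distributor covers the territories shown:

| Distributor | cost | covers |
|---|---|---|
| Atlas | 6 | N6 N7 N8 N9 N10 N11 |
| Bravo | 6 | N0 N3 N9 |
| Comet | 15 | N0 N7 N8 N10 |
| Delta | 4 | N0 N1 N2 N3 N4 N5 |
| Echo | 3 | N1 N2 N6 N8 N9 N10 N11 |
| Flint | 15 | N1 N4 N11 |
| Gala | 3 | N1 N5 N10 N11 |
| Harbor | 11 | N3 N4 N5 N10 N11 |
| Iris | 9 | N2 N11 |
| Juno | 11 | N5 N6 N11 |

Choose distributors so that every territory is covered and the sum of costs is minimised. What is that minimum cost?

Atlas, Delta together cover every territory (Atlas ∪ Delta = {N0, N1, N2, N3, N4, N5, N6, N7, N8, N9, N10, N11}); total cost 6 + 4 = 10.
The greedy pick Echo, Delta, Atlas costs 13; no covering selection beats 10.

10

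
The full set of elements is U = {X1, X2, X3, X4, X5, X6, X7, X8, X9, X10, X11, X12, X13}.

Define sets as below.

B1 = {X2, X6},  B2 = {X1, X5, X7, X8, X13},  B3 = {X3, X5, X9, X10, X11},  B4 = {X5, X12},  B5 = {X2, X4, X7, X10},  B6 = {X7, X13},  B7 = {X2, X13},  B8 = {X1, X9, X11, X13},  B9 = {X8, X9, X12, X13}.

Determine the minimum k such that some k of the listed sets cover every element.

B1, B3, B5, B8, and B9 cover everything between them: the union {X1, X2, X3, X4, X5, X6, X7, X8, X9, X10, X11, X12, X13} is all of U.
No 4 of the 9 sets cover everything (all 126 combinations miss at least one element), so 5 is optimal.

5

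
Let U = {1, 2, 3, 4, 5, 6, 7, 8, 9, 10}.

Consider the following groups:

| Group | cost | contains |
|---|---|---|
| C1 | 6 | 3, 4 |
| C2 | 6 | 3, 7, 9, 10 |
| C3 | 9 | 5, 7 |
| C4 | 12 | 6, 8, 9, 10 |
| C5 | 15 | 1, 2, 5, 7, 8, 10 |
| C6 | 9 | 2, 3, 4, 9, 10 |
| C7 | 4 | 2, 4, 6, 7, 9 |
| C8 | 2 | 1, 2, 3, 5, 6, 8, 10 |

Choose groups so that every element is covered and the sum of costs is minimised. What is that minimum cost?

C7, C8 together cover every element (C7 ∪ C8 = {1, 2, 3, 4, 5, 6, 7, 8, 9, 10}); total cost 4 + 2 = 6.
No covering selection has total cost below 6.

6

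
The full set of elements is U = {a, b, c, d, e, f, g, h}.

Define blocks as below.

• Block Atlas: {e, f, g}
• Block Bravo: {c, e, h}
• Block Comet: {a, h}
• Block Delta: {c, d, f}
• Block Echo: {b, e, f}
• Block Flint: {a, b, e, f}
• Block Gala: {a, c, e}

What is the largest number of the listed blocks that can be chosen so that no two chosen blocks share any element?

2

Atlas, Comet are pairwise disjoint (Atlas={e,f,g}; Comet={a,h}).
Every remaining block overlaps one of these, and no 3 of the listed blocks are pairwise disjoint, so 2 is the maximum.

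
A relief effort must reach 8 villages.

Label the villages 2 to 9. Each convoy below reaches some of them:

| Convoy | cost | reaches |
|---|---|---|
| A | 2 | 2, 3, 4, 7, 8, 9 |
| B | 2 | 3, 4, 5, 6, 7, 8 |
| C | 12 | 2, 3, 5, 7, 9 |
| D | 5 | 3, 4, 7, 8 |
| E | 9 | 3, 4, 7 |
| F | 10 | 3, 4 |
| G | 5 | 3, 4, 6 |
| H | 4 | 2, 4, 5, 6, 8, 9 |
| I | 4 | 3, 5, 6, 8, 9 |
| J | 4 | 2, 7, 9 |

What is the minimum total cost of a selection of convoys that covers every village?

A, B together cover every village (A ∪ B = {2, 3, 4, 5, 6, 7, 8, 9}); total cost 2 + 2 = 4.
No covering selection has total cost below 4.

4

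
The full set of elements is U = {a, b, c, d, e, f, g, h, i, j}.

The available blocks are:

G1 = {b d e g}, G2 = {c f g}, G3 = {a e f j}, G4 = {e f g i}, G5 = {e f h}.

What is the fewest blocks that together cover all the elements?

G1, G2, G3, G4, and G5 cover everything between them: the union {a, b, c, d, e, f, g, h, i, j} is all of U.
No 4 of the 5 blocks cover everything (all 5 combinations miss at least one element), so 5 is optimal.

5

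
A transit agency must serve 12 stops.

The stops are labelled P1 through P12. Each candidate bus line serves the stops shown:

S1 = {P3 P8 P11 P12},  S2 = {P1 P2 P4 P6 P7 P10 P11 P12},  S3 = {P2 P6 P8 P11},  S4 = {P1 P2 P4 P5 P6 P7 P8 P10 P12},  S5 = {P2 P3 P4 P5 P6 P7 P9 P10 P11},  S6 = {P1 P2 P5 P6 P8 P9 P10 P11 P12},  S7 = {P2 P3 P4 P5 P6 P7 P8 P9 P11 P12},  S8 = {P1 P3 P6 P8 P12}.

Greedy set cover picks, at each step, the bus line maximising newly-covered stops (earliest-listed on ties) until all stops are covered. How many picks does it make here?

Greedy: pick S7 (covers 10 new) → pick S2 (covers 2 new). Total picks: 2.

2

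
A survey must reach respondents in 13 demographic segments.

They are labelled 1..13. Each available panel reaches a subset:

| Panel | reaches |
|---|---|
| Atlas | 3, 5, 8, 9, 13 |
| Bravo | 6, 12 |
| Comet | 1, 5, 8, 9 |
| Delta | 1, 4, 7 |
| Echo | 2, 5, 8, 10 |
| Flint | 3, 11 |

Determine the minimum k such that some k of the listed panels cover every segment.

5

Atlas and Bravo and Delta and Echo and Flint together: Atlas ∪ Bravo ∪ Delta ∪ Echo ∪ Flint = {1, 2, 3, 4, 5, 6, 7, 8, 9, 10, 11, 12, 13} — every segment is covered.
No 4 of the 6 panels cover everything (all 15 combinations miss at least one segment), so 5 is optimal.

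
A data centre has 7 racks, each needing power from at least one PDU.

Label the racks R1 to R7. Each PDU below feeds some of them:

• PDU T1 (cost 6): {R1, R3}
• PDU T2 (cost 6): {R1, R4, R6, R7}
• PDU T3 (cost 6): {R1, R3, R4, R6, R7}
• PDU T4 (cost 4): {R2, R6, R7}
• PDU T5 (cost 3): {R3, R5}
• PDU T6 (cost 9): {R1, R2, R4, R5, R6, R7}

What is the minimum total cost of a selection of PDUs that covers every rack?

T5, T6 together cover every rack (T5 ∪ T6 = {R1, R2, R3, R4, R5, R6, R7}); total cost 3 + 9 = 12.
The greedy pick T3, T5, T4 costs 13; no covering selection beats 12.

12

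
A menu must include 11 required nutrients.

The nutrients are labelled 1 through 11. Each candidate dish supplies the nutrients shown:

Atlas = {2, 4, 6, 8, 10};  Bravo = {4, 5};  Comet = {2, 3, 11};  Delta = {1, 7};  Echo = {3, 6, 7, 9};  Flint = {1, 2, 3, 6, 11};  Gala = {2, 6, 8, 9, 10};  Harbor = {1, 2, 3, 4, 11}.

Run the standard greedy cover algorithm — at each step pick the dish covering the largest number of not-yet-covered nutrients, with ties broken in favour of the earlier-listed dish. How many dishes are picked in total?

4

Greedy: pick Atlas (covers 5 new) → pick Echo (covers 3 new) → pick Flint (covers 2 new) → pick Bravo (covers 1 new). Total picks: 4.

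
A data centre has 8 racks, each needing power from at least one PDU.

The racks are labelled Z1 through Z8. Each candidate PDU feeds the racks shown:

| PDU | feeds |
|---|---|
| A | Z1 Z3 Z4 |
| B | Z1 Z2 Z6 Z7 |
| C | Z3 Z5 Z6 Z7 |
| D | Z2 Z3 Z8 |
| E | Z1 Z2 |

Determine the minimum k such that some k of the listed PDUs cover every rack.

A and C and D together: A ∪ C ∪ D = {Z1, Z2, Z3, Z4, Z5, Z6, Z7, Z8} — every rack is covered.
Only A contains Z4, so A is forced; the remaining 5 racks need at least 2 more PDUs (each remaining PDU adds at most 3) — so at least 3 PDUs are needed, and 3 is optimal.

3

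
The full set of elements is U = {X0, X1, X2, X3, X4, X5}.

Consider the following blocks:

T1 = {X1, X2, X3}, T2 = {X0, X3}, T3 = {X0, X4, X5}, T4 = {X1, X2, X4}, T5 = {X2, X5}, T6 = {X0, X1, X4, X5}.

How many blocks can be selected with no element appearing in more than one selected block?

2

T2, T5 are pairwise disjoint (T2={X0,X3}; T5={X2,X5}).
Every remaining block overlaps one of these, and no 3 of the listed blocks are pairwise disjoint, so 2 is the maximum.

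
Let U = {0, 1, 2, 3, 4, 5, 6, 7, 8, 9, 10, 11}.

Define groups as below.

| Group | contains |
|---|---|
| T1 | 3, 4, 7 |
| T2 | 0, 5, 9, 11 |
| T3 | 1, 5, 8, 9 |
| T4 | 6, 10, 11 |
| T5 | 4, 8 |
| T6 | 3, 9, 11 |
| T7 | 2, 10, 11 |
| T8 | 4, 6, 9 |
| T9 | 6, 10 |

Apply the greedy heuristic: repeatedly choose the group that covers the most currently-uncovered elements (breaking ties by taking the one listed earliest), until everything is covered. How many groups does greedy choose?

Greedy: pick T2 (covers 4 new) → pick T1 (covers 3 new) → pick T3 (covers 2 new) → pick T4 (covers 2 new) → pick T7 (covers 1 new). Total picks: 5.

5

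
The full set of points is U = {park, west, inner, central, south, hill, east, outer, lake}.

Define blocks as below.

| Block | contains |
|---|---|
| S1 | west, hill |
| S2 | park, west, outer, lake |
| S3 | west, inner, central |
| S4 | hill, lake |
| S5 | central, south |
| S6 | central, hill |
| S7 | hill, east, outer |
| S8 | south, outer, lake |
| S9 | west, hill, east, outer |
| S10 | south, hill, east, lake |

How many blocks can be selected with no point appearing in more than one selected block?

2

S3, S4 are pairwise disjoint (S3={west,inner,central}; S4={hill,lake}).
Every remaining block overlaps one of these, and no 3 of the listed blocks are pairwise disjoint, so 2 is the maximum.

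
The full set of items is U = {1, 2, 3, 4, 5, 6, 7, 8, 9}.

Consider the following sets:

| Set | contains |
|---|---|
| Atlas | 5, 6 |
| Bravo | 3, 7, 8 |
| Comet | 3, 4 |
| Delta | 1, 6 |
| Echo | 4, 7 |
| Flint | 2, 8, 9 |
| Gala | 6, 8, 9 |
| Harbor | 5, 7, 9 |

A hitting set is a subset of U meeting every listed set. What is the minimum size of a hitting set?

4

H = {3, 4, 6, 9} meets every set (each contains at least one member of H), and |H| = 4.
No choice of 3 items meets every set, so 4 is the minimum.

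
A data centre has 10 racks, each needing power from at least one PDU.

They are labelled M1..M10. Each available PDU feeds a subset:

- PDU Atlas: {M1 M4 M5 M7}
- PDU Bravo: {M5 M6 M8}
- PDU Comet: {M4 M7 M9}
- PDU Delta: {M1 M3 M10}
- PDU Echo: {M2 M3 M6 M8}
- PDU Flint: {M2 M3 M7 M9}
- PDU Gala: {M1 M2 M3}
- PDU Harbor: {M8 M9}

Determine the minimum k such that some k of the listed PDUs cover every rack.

4

Take {Bravo, Comet, Delta, Flint}. Their union is {M1, M2, M3, M4, M5, M6, M7, M8, M9, M10}, which is all 10 racks.
Only Delta contains M10, so Delta is forced; the remaining 7 racks need at least 3 more PDUs (each remaining PDU adds at most 3) — so at least 4 PDUs are needed, and 4 is optimal.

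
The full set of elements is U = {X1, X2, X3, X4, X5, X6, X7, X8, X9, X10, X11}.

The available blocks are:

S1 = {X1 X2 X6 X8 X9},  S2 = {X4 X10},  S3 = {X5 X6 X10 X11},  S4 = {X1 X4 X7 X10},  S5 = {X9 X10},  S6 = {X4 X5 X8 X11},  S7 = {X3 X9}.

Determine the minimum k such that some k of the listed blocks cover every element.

4

S1, S3, S4, and S7 cover everything between them: the union {X1, X2, X3, X4, X5, X6, X7, X8, X9, X10, X11} is all of U.
Only S7 contains X3, so S7 is forced; the remaining 9 elements need at least 3 more blocks (each remaining block adds at most 4) — so at least 4 blocks are needed, and 4 is optimal.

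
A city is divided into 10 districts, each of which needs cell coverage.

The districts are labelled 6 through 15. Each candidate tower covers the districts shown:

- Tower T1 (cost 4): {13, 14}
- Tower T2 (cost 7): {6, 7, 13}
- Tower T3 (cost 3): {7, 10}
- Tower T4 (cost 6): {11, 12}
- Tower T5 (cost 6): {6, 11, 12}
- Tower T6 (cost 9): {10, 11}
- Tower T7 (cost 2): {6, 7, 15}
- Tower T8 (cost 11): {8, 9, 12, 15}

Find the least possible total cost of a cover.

T1, T3, T5, T8 together cover every district (T1 ∪ T3 ∪ T5 ∪ T8 = {6, 7, 8, 9, 10, 11, 12, 13, 14, 15}); total cost 4 + 3 + 6 + 11 = 24.
The greedy pick T7, T1, T3, T4, T8 costs 26; no covering selection beats 24.

24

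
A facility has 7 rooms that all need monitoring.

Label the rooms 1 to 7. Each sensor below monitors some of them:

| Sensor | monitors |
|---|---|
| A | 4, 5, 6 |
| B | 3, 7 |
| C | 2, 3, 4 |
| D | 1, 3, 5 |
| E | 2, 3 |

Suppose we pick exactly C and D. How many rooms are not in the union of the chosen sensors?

Union of C, D = {1, 2, 3, 4, 5}.
Not covered: 6, 7 — 2 rooms.

2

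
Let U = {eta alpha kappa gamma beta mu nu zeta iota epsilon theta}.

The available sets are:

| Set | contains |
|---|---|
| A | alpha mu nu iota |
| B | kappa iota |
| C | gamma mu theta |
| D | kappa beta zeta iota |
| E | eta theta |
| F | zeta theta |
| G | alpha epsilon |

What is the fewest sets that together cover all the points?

A and C and D and E and G together: A ∪ C ∪ D ∪ E ∪ G = {eta, alpha, kappa, gamma, beta, mu, nu, zeta, iota, epsilon, theta} — every point is covered.
No 4 of the 7 sets cover everything (all 35 combinations miss at least one point), so 5 is optimal.

5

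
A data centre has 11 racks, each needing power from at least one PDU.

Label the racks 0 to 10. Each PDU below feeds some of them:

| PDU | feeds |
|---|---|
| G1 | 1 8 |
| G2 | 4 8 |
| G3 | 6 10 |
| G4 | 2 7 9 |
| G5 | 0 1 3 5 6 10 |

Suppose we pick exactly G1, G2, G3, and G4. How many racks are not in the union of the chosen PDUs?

3

Union of G1, G2, G3, G4 = {1, 2, 4, 6, 7, 8, 9, 10}.
Not covered: 0, 3, 5 — 3 racks.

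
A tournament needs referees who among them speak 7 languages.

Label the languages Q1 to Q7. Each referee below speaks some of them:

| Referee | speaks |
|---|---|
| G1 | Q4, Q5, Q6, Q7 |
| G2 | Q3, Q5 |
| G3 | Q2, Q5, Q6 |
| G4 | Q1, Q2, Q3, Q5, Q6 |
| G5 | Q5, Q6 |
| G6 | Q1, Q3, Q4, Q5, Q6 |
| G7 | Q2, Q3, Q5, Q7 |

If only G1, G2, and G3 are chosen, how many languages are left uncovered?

Union of G1, G2, G3 = {Q2, Q3, Q4, Q5, Q6, Q7}.
Not covered: Q1 — 1 language.

1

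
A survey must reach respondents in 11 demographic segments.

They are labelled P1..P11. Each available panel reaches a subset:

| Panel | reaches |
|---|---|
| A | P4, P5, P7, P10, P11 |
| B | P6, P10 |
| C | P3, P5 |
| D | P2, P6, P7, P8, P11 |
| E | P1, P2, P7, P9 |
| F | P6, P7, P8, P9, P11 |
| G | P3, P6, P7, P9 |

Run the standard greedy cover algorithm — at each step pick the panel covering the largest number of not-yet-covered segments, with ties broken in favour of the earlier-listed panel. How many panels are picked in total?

4

Greedy: pick A (covers 5 new) → pick D (covers 3 new) → pick E (covers 2 new) → pick C (covers 1 new). Total picks: 4.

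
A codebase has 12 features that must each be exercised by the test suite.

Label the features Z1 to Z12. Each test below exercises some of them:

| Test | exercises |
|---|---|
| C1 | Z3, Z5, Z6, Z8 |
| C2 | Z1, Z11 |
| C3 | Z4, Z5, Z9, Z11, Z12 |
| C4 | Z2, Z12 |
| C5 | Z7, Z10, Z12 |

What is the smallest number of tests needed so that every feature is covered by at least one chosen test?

5

Take {C1, C2, C3, C4, C5}. Their union is {Z1, Z2, Z3, Z4, Z5, Z6, Z7, Z8, Z9, Z10, Z11, Z12}, which is all 12 features.
No 4 of the 5 tests cover everything (all 5 combinations miss at least one feature), so 5 is optimal.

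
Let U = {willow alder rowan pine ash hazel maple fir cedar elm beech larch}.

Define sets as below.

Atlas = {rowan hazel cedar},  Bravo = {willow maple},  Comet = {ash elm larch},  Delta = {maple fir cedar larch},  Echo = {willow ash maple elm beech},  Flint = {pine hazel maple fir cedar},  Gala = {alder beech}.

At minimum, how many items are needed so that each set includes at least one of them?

4

H = {ash, hazel, maple, beech} meets every set (each contains at least one member of H), and |H| = 4.
The sets Atlas, Bravo, Comet, Gala are pairwise disjoint, so any hitting set needs a separate item for each — at least 4. Hence 4 is optimal.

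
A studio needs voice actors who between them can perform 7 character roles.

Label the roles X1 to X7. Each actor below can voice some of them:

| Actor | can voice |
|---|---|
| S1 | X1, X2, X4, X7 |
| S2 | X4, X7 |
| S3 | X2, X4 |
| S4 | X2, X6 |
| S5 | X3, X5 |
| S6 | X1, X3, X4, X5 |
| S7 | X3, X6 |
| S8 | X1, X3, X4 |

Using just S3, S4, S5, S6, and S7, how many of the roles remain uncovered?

1

Union of S3, S4, S5, S6, S7 = {X1, X2, X3, X4, X5, X6}.
Not covered: X7 — 1 role.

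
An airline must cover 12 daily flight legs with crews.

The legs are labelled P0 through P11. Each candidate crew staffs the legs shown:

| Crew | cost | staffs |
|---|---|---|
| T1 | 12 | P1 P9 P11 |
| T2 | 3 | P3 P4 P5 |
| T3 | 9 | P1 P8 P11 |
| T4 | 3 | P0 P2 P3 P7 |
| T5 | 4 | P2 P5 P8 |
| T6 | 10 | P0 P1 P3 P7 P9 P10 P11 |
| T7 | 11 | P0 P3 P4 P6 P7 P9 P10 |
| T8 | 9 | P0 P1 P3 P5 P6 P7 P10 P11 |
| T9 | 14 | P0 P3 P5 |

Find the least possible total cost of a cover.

T5, T7, T8 together cover every leg (T5 ∪ T7 ∪ T8 = {P0, P1, P2, P3, P4, P5, P6, P7, P8, P9, P10, P11}); total cost 4 + 11 + 9 = 24.
The greedy pick T4, T2, T8, T5, T6 costs 29; no covering selection beats 24.

24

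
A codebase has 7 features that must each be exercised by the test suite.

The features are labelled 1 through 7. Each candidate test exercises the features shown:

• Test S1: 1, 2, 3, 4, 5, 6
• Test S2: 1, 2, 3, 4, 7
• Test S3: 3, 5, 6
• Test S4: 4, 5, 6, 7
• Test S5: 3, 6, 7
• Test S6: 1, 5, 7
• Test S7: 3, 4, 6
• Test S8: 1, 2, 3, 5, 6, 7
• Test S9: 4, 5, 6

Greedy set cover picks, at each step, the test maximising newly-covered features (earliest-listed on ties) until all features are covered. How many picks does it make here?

Greedy: pick S1 (covers 6 new) → pick S2 (covers 1 new). Total picks: 2.

2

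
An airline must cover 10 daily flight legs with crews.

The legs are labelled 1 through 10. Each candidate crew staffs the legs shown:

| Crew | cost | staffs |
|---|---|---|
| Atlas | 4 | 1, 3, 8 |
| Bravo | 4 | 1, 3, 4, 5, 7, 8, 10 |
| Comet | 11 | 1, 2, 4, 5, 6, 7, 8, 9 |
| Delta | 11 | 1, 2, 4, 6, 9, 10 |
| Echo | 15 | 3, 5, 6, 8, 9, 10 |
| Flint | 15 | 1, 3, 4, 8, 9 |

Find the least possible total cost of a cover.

15

Bravo, Comet together cover every leg (Bravo ∪ Comet = {1, 2, 3, 4, 5, 6, 7, 8, 9, 10}); total cost 4 + 11 = 15.
No covering selection has total cost below 15.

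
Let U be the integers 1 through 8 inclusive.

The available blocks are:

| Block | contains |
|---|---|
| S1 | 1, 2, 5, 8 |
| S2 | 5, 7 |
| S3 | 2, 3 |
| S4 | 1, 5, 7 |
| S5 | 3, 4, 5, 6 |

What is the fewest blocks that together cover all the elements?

3

Take {S1, S4, S5}. Their union is {1, 2, 3, 4, 5, 6, 7, 8}, which is all 8 elements.
Only S5 contains 4, so S5 is forced; the remaining 4 elements need at least 2 more blocks (each remaining block adds at most 3) — so at least 3 blocks are needed, and 3 is optimal.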